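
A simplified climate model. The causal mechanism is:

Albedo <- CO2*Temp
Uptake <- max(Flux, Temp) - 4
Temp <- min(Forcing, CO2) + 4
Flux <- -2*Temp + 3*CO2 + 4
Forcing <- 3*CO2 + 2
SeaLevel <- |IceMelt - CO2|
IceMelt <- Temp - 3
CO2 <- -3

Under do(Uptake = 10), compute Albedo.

do(Uptake=10) replaces the equation Uptake <- max(Flux, Temp) - 4 with the constant Uptake = 10.
Albedo is not downstream of the intervention, so its value is determined by the original equations.
Forcing = 3*CO2 + 2  [with CO2=-3]  = -7
Temp = min(Forcing, CO2) + 4  [with Forcing=-7, CO2=-3]  = -3
Albedo = CO2*Temp  [with CO2=-3, Temp=-3]  = 9

9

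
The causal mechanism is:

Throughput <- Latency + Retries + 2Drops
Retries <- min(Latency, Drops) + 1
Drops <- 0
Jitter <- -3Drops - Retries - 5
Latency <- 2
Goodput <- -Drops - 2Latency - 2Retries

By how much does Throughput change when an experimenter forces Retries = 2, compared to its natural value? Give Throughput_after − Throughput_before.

1

do(Retries=2) replaces the equation Retries <- min(Latency, Drops) + 1 with the constant Retries = 2.
Throughput = Latency + Retries + 2Drops  [with Latency=2, Retries=2, Drops=0]  = 4
Without intervention: Retries = min(Latency, Drops) + 1  [with Latency=2, Drops=0]  = 1; Throughput = Latency + Retries + 2Drops  [with Latency=2, Retries=1, Drops=0]  = 3.
Change = 4 − 3 = 1.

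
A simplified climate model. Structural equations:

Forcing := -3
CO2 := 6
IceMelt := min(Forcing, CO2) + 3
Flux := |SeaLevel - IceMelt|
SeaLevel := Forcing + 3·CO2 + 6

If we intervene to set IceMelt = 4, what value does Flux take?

do(IceMelt=4) replaces the equation IceMelt := min(Forcing, CO2) + 3 with the constant IceMelt = 4.
SeaLevel = Forcing + 3·CO2 + 6  [with Forcing=-3, CO2=6]  = 21
Flux = |SeaLevel - IceMelt|  [with SeaLevel=21, IceMelt=4]  = 17

17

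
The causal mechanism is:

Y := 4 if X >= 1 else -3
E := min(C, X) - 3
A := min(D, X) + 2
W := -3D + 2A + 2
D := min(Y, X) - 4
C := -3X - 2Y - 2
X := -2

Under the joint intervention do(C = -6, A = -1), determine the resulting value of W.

The joint intervention fixes C = -6, A = -1, removing each variable's own equation.
Y = 4 if X >= 1 else -3  [with X=-2]  = -3
D = min(Y, X) - 4  [with Y=-3, X=-2]  = -7
W = -3D + 2A + 2  [with D=-7, A=-1]  = 21

21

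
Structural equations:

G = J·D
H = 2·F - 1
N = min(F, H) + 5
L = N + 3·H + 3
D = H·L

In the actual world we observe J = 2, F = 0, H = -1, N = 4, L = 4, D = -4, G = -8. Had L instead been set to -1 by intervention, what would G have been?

Under do(L=-1), the mechanism L = N + 3·H + 3 is discarded; L is fixed at -1.
H = 2·F - 1  [with F=0]  = -1
D = H·L  [with H=-1, L=-1]  = 1
G = J·D  [with J=2, D=1]  = 2

2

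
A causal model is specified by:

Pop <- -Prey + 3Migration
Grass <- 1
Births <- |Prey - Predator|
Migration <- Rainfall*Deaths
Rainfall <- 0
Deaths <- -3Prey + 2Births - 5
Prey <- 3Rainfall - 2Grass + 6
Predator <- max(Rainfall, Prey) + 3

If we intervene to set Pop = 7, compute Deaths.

The intervention breaks the incoming arrows to Pop: Pop <- -Prey + 3Migration no longer applies, and Pop = 7.
Deaths is not downstream of the intervention, so its value is determined by the original equations.
Prey = 3Rainfall - 2Grass + 6  [with Rainfall=0, Grass=1]  = 4
Predator = max(Rainfall, Prey) + 3  [with Rainfall=0, Prey=4]  = 7
Births = |Prey - Predator|  [with Prey=4, Predator=7]  = 3
Deaths = -3Prey + 2Births - 5  [with Prey=4, Births=3]  = -11

-11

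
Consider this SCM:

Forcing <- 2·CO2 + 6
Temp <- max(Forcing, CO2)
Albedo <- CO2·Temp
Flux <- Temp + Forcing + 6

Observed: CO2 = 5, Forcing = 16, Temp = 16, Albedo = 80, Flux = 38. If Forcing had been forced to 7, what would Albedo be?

Under do(Forcing=7), the mechanism Forcing <- 2·CO2 + 6 is discarded; Forcing is fixed at 7.
Temp = max(Forcing, CO2)  [with Forcing=7, CO2=5]  = 7
Albedo = CO2·Temp  [with CO2=5, Temp=7]  = 35

35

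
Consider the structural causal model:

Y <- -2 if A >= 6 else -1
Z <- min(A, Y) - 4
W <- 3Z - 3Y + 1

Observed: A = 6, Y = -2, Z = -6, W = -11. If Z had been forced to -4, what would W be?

The intervention breaks the incoming arrows to Z: Z <- min(A, Y) - 4 no longer applies, and Z = -4.
Y = -2 if A >= 6 else -1  [with A=6]  = -2
W = 3Z - 3Y + 1  [with Z=-4, Y=-2]  = -5

-5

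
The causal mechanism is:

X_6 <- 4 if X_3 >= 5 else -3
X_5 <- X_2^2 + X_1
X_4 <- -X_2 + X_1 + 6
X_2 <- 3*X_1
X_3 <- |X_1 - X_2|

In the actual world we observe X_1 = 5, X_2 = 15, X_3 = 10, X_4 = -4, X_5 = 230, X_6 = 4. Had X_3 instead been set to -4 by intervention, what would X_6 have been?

-3

The intervention breaks the incoming arrows to X_3: X_3 <- |X_1 - X_2| no longer applies, and X_3 = -4.
X_6 = 4 if X_3 >= 5 else -3  [with X_3=-4]  = -3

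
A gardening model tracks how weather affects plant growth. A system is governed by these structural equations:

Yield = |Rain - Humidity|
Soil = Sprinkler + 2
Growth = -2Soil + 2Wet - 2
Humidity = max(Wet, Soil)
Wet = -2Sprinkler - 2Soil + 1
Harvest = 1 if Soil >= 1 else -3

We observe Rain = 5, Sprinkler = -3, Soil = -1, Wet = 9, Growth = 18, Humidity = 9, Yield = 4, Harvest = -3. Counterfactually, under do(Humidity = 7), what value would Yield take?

Intervening sets Humidity = 7 and removes its equation (Humidity = max(Wet, Soil)).
Yield = |Rain - Humidity|  [with Rain=5, Humidity=7]  = 2

2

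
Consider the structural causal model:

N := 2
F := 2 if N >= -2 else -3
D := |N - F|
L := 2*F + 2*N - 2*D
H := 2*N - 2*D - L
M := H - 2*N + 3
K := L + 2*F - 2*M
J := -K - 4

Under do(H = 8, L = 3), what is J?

Under do(H = 8, L = 3), each intervened variable's structural equation is replaced by its fixed value.
F = 2 if N >= -2 else -3  [with N=2]  = 2
M = H - 2*N + 3  [with H=8, N=2]  = 7
K = L + 2*F - 2*M  [with L=3, F=2, M=7]  = -7
J = -K - 4  [with K=-7]  = 3

3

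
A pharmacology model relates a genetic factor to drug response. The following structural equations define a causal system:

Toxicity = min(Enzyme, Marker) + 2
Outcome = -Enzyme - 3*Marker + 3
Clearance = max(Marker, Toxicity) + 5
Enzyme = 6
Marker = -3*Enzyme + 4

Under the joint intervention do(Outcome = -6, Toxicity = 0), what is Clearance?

Under do(Outcome = -6, Toxicity = 0), each intervened variable's structural equation is replaced by its fixed value.
Marker = -3*Enzyme + 4  [with Enzyme=6]  = -14
Clearance = max(Marker, Toxicity) + 5  [with Marker=-14, Toxicity=0]  = 5

5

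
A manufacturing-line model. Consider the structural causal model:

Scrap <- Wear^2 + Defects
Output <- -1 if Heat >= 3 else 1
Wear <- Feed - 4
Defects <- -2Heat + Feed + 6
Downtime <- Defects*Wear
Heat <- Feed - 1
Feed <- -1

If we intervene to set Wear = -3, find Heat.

Under do(Wear=-3), the mechanism Wear <- Feed - 4 is discarded; Wear is fixed at -3.
Since Heat is not a descendant of the intervened variable, it is unaffected.
Heat = Feed - 1  [with Feed=-1]  = -2

-2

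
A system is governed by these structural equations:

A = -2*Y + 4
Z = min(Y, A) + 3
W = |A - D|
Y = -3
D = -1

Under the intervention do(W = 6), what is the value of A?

do(W=6) replaces the equation W = |A - D| with the constant W = 6.
A is not downstream of the intervention, so its value is determined by the original equations.
A = -2*Y + 4  [with Y=-3]  = 10

10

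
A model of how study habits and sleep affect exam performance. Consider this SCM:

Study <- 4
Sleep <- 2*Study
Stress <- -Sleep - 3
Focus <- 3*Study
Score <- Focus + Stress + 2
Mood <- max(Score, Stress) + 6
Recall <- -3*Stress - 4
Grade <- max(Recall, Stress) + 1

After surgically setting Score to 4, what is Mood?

10

The intervention breaks the incoming arrows to Score: Score <- Focus + Stress + 2 no longer applies, and Score = 4.
Sleep = 2*Study  [with Study=4]  = 8
Stress = -Sleep - 3  [with Sleep=8]  = -11
Mood = max(Score, Stress) + 6  [with Score=4, Stress=-11]  = 10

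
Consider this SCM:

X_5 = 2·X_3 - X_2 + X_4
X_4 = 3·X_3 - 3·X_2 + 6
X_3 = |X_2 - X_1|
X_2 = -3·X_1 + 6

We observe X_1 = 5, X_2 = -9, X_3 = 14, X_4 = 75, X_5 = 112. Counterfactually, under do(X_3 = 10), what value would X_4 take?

The intervention breaks the incoming arrows to X_3: X_3 = |X_2 - X_1| no longer applies, and X_3 = 10.
X_2 = -3·X_1 + 6  [with X_1=5]  = -9
X_4 = 3·X_3 - 3·X_2 + 6  [with X_3=10, X_2=-9]  = 63

63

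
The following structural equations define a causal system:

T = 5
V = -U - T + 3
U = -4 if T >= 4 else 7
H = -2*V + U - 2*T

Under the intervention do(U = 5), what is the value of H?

9

Under do(U=5), the mechanism U = -4 if T >= 4 else 7 is discarded; U is fixed at 5.
V = -U - T + 3  [with U=5, T=5]  = -7
H = -2*V + U - 2*T  [with V=-7, U=5, T=5]  = 9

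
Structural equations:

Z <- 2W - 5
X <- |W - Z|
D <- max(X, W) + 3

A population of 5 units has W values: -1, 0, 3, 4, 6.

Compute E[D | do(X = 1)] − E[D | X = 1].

-2

do(X=1) breaks X's dependence on W. With X=1 fixed, D across the units is 4, 4, 6, 7, 9, mean 6.
E[D|X=1] averages over only the 2 units with X=1 (W = 4, 6): D = 7, 9, mean 8.
Difference = 6 − 8 = -2.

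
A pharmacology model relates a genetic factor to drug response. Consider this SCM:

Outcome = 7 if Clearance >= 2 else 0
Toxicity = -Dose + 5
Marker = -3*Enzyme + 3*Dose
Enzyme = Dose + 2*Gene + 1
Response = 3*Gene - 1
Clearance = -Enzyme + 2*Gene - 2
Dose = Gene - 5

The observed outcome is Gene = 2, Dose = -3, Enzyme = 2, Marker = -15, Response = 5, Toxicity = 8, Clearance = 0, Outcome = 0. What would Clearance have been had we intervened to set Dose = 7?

-10

Under do(Dose=7), the mechanism Dose = Gene - 5 is discarded; Dose is fixed at 7.
Enzyme = Dose + 2*Gene + 1  [with Dose=7, Gene=2]  = 12
Clearance = -Enzyme + 2*Gene - 2  [with Enzyme=12, Gene=2]  = -10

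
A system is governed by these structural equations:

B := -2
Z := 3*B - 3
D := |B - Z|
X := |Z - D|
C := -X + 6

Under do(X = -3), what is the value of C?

9

Intervening sets X = -3 and removes its equation (X := |Z - D|).
C = -X + 6  [with X=-3]  = 9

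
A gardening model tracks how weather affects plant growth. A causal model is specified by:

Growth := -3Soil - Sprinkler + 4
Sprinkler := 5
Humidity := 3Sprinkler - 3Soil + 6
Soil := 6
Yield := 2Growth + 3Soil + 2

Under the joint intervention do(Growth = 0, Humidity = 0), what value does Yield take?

Setting Growth = 0, Humidity = 0 by intervention discards those variables' equations.
Yield = 2Growth + 3Soil + 2  [with Growth=0, Soil=6]  = 20

20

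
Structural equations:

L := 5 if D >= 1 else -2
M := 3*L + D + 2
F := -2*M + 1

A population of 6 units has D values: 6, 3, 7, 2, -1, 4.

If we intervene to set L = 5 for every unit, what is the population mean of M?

Under do(L=5), L's equation is replaced by L=5 for every unit. Per-unit M: 23, 20, 24, 19, 16, 21. Mean = 20.5.

20.5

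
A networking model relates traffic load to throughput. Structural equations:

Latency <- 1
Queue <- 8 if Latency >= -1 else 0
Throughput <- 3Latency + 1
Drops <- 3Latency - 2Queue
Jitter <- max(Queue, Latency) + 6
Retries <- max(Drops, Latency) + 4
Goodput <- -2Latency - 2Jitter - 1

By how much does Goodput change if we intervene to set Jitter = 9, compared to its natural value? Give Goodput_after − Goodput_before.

Under do(Jitter=9), the mechanism Jitter <- max(Queue, Latency) + 6 is discarded; Jitter is fixed at 9.
Goodput = -2Latency - 2Jitter - 1  [with Latency=1, Jitter=9]  = -21
Without intervention: Queue = 8 if Latency >= -1 else 0  [with Latency=1]  = 8; Jitter = max(Queue, Latency) + 6  [with Queue=8, Latency=1]  = 14; Goodput = -2Latency - 2Jitter - 1  [with Latency=1, Jitter=14]  = -31.
Change = -21 − (-31) = 10.

10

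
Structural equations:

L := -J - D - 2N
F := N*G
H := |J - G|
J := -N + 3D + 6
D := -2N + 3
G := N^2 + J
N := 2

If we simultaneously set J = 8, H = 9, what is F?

Setting J = 8, H = 9 by intervention discards those variables' equations.
G = N^2 + J  [with N=2, J=8]  = 12
F = N*G  [with N=2, G=12]  = 24

24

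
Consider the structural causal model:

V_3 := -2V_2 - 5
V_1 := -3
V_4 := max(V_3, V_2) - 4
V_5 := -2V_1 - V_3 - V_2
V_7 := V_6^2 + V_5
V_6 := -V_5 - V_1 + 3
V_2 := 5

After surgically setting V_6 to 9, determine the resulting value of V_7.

97

Intervening sets V_6 = 9 and removes its equation (V_6 := -V_5 - V_1 + 3).
V_3 = -2V_2 - 5  [with V_2=5]  = -15
V_5 = -2V_1 - V_3 - V_2  [with V_1=-3, V_3=-15, V_2=5]  = 16
V_7 = V_6^2 + V_5  [with V_6=9, V_5=16]  = 97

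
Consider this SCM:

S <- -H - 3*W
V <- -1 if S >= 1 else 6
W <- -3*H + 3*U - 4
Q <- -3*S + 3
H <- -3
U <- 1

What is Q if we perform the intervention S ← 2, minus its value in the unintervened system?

Under do(S=2), the mechanism S <- -H - 3*W is discarded; S is fixed at 2.
Q = -3*S + 3  [with S=2]  = -3
Without intervention: W = -3*H + 3*U - 4  [with H=-3, U=1]  = 8; S = -H - 3*W  [with H=-3, W=8]  = -21; Q = -3*S + 3  [with S=-21]  = 66.
Change = -3 − 66 = -69.

-69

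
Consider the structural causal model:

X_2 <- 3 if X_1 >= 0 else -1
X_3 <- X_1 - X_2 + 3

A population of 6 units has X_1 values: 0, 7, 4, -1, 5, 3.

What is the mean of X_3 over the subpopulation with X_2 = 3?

3.8

Conditioning on X_2=3 selects the 5 unit(s) with X_1 ∈ {0, 7, 4, 5, 3}. Their X_3 values: 0, 7, 4, 5, 3. Mean = 3.8.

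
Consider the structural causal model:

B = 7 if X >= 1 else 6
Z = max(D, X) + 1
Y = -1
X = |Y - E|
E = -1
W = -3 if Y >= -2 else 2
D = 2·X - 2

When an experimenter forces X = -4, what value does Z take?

do(X=-4) replaces the equation X = |Y - E| with the constant X = -4.
D = 2·X - 2  [with X=-4]  = -10
Z = max(D, X) + 1  [with D=-10, X=-4]  = -3

-3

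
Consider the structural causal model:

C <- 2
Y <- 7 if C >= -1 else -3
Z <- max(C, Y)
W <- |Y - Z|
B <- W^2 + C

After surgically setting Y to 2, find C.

Under do(Y=2), the mechanism Y <- 7 if C >= -1 else -3 is discarded; Y is fixed at 2.
C is not downstream of the intervention, so its value is determined by the original equations.

2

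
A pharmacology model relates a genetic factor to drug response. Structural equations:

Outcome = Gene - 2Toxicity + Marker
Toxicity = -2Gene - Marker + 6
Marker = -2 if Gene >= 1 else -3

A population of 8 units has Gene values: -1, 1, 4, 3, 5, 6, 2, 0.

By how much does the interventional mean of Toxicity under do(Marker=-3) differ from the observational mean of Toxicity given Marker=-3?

do(Marker=-3) breaks Marker's dependence on Gene. With Marker=-3 fixed, Toxicity across the units is 11, 7, 1, 3, -1, -3, 5, 9, mean 4.
Observing Marker=-3 restricts to units where Marker's equation naturally yields -3: Gene ∈ {-1, 0}. In that subpopulation Toxicity = 11, 9, mean 10.
Difference = 4 − 10 = -6.

-6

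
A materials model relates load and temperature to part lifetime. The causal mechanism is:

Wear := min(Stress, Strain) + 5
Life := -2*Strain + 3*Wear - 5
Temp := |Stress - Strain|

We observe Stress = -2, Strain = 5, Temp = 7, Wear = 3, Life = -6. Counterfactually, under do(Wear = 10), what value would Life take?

Intervening sets Wear = 10 and removes its equation (Wear := min(Stress, Strain) + 5).
Life = -2*Strain + 3*Wear - 5  [with Strain=5, Wear=10]  = 15

15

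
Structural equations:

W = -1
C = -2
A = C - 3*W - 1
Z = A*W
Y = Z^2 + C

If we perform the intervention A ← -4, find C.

Under do(A=-4), the mechanism A = C - 3*W - 1 is discarded; A is fixed at -4.
Since C is not a descendant of the intervened variable, it is unaffected.

-2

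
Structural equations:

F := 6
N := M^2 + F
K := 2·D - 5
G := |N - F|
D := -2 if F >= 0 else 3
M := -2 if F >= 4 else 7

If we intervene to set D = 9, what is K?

13

The intervention breaks the incoming arrows to D: D := -2 if F >= 0 else 3 no longer applies, and D = 9.
K = 2·D - 5  [with D=9]  = 13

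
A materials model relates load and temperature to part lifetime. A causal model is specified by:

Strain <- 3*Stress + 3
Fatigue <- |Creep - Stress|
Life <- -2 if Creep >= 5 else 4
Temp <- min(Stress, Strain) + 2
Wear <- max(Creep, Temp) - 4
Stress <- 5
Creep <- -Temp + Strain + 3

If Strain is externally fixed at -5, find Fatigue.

4

Under do(Strain=-5), the mechanism Strain <- 3*Stress + 3 is discarded; Strain is fixed at -5.
Temp = min(Stress, Strain) + 2  [with Stress=5, Strain=-5]  = -3
Creep = -Temp + Strain + 3  [with Temp=-3, Strain=-5]  = 1
Fatigue = |Creep - Stress|  [with Creep=1, Stress=5]  = 4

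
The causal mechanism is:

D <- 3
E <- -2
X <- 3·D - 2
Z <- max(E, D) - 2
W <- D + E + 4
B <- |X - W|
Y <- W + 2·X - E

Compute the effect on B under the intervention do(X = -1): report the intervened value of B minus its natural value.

4

The intervention breaks the incoming arrows to X: X <- 3·D - 2 no longer applies, and X = -1.
W = D + E + 4  [with D=3, E=-2]  = 5
B = |X - W|  [with X=-1, W=5]  = 6
Without intervention: X = 3·D - 2  [with D=3]  = 7; W = D + E + 4  [with D=3, E=-2]  = 5; B = |X - W|  [with X=7, W=5]  = 2.
Change = 6 − 2 = 4.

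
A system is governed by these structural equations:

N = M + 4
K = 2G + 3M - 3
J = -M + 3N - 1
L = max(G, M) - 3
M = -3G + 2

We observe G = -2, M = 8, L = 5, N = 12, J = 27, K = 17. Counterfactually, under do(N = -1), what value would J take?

Intervening sets N = -1 and removes its equation (N = M + 4).
M = -3G + 2  [with G=-2]  = 8
J = -M + 3N - 1  [with M=8, N=-1]  = -12

-12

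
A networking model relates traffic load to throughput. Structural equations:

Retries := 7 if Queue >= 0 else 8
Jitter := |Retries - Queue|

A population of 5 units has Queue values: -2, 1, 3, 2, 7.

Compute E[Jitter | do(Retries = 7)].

4.8

Under do(Retries=7), Retries's equation is replaced by Retries=7 for every unit. Per-unit Jitter: 9, 6, 4, 5, 0. Mean = 4.8.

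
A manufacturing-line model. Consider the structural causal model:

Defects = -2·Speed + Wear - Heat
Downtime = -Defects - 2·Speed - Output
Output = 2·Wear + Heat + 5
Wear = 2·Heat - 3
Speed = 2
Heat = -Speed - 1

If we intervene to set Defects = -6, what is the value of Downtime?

18

Under do(Defects=-6), the mechanism Defects = -2·Speed + Wear - Heat is discarded; Defects is fixed at -6.
Heat = -Speed - 1  [with Speed=2]  = -3
Wear = 2·Heat - 3  [with Heat=-3]  = -9
Output = 2·Wear + Heat + 5  [with Wear=-9, Heat=-3]  = -16
Downtime = -Defects - 2·Speed - Output  [with Defects=-6, Speed=2, Output=-16]  = 18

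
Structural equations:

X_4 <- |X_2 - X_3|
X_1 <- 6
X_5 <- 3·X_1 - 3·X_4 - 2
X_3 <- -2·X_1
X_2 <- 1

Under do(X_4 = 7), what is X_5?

-5

Intervening sets X_4 = 7 and removes its equation (X_4 <- |X_2 - X_3|).
X_5 = 3·X_1 - 3·X_4 - 2  [with X_1=6, X_4=7]  = -5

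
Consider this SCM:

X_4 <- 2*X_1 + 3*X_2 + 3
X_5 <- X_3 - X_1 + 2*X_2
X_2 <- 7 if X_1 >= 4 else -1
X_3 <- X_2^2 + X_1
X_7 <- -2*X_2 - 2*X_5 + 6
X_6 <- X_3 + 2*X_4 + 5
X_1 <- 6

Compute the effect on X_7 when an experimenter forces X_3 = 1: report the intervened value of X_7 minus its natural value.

The intervention breaks the incoming arrows to X_3: X_3 <- X_2^2 + X_1 no longer applies, and X_3 = 1.
X_2 = 7 if X_1 >= 4 else -1  [with X_1=6]  = 7
X_5 = X_3 - X_1 + 2*X_2  [with X_3=1, X_1=6, X_2=7]  = 9
X_7 = -2*X_2 - 2*X_5 + 6  [with X_2=7, X_5=9]  = -26
Without intervention: X_2 = 7 if X_1 >= 4 else -1  [with X_1=6]  = 7; X_3 = X_2^2 + X_1  [with X_2=7, X_1=6]  = 55; X_5 = X_3 - X_1 + 2*X_2  [with X_3=55, X_1=6, X_2=7]  = 63; X_7 = -2*X_2 - 2*X_5 + 6  [with X_2=7, X_5=63]  = -134.
Change = -26 − (-134) = 108.

108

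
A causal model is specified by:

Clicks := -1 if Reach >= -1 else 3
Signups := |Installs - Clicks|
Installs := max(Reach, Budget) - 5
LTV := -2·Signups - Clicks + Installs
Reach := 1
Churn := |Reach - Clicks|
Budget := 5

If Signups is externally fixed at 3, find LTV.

-5

Under do(Signups=3), the mechanism Signups := |Installs - Clicks| is discarded; Signups is fixed at 3.
Clicks = -1 if Reach >= -1 else 3  [with Reach=1]  = -1
Installs = max(Reach, Budget) - 5  [with Reach=1, Budget=5]  = 0
LTV = -2·Signups - Clicks + Installs  [with Signups=3, Clicks=-1, Installs=0]  = -5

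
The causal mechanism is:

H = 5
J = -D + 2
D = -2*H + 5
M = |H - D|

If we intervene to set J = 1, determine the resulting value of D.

The intervention breaks the incoming arrows to J: J = -D + 2 no longer applies, and J = 1.
Since D is not a descendant of the intervened variable, it is unaffected.
D = -2*H + 5  [with H=5]  = -5

-5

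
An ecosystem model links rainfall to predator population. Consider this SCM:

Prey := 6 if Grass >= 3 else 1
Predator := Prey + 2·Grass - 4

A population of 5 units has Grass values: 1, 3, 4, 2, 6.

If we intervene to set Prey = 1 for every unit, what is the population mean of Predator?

Under do(Prey=1), Prey's equation is replaced by Prey=1 for every unit. Per-unit Predator: -1, 3, 5, 1, 9. Mean = 3.4.

3.4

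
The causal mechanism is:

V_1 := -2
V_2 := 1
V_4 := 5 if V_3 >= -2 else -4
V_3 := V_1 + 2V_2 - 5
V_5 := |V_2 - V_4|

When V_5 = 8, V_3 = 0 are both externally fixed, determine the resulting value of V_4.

Under do(V_5 = 8, V_3 = 0), each intervened variable's structural equation is replaced by its fixed value.
V_4 = 5 if V_3 >= -2 else -4  [with V_3=0]  = 5

5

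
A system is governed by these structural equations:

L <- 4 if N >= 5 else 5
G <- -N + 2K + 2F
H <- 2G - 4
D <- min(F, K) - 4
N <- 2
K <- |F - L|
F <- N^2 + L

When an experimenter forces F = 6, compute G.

12

do(F=6) replaces the equation F <- N^2 + L with the constant F = 6.
L = 4 if N >= 5 else 5  [with N=2]  = 5
K = |F - L|  [with F=6, L=5]  = 1
G = -N + 2K + 2F  [with N=2, K=1, F=6]  = 12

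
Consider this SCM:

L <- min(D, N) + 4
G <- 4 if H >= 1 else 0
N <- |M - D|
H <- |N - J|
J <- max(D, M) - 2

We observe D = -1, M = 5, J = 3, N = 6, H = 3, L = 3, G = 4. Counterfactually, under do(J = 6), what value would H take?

0

do(J=6) replaces the equation J <- max(D, M) - 2 with the constant J = 6.
N = |M - D|  [with M=5, D=-1]  = 6
H = |N - J|  [with N=6, J=6]  = 0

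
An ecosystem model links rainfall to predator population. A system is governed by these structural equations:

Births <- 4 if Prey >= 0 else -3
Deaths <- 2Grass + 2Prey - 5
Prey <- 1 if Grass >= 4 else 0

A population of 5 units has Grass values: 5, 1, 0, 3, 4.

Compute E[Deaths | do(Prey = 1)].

2.2

The intervention sets Prey=1 in all 5 units regardless of Grass. Recomputing Deaths per unit gives 7, -1, -3, 3, 5; average 2.2.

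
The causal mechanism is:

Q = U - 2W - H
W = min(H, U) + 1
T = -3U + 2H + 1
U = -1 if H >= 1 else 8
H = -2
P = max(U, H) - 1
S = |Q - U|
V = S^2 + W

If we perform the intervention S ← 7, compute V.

48

do(S=7) replaces the equation S = |Q - U| with the constant S = 7.
U = -1 if H >= 1 else 8  [with H=-2]  = 8
W = min(H, U) + 1  [with H=-2, U=8]  = -1
V = S^2 + W  [with S=7, W=-1]  = 48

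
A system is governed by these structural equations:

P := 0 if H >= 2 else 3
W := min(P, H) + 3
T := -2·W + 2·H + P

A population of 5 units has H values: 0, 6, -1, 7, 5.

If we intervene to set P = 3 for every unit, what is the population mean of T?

Under do(P=3), P's equation is replaced by P=3 for every unit. Per-unit T: -3, 3, -3, 5, 1. Mean = 0.6.

0.6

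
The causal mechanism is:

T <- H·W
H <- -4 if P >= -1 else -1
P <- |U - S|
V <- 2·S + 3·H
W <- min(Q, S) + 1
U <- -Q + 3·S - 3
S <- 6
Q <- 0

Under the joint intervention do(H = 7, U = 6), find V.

Setting H = 7, U = 6 by intervention discards those variables' equations.
V = 2·S + 3·H  [with S=6, H=7]  = 33

33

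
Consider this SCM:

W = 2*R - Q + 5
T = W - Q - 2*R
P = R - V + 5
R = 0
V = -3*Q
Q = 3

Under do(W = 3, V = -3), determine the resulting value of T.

0

The joint intervention fixes W = 3, V = -3, removing each variable's own equation.
T = W - Q - 2*R  [with W=3, Q=3, R=0]  = 0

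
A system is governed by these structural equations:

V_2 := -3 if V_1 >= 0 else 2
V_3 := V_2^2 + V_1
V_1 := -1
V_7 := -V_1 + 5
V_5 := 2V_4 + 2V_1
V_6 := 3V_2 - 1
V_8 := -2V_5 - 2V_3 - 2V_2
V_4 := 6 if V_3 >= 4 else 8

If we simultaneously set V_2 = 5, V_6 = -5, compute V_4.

6

The joint intervention fixes V_2 = 5, V_6 = -5, removing each variable's own equation.
V_3 = V_2^2 + V_1  [with V_2=5, V_1=-1]  = 24
V_4 = 6 if V_3 >= 4 else 8  [with V_3=24]  = 6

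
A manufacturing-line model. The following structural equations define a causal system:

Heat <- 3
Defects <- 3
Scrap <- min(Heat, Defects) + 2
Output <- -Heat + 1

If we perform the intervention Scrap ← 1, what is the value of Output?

-2

The intervention breaks the incoming arrows to Scrap: Scrap <- min(Heat, Defects) + 2 no longer applies, and Scrap = 1.
Output is not downstream of the intervention, so its value is determined by the original equations.
Output = -Heat + 1  [with Heat=3]  = -2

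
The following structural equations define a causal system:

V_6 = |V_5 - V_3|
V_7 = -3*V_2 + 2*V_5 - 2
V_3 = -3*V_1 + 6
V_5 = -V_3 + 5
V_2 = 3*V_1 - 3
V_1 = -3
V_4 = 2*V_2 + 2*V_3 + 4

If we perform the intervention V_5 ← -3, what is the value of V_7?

28

Under do(V_5=-3), the mechanism V_5 = -V_3 + 5 is discarded; V_5 is fixed at -3.
V_2 = 3*V_1 - 3  [with V_1=-3]  = -12
V_7 = -3*V_2 + 2*V_5 - 2  [with V_2=-12, V_5=-3]  = 28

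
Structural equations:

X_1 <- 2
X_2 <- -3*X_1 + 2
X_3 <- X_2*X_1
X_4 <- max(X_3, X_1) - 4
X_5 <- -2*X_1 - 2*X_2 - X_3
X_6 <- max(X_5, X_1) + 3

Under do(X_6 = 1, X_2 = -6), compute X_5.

20

The joint intervention fixes X_6 = 1, X_2 = -6, removing each variable's own equation.
X_3 = X_2*X_1  [with X_2=-6, X_1=2]  = -12
X_5 = -2*X_1 - 2*X_2 - X_3  [with X_1=2, X_2=-6, X_3=-12]  = 20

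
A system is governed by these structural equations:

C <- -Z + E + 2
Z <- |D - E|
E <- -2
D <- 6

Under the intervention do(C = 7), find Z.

Under do(C=7), the mechanism C <- -Z + E + 2 is discarded; C is fixed at 7.
Since Z is not a descendant of the intervened variable, it is unaffected.
Z = |D - E|  [with D=6, E=-2]  = 8

8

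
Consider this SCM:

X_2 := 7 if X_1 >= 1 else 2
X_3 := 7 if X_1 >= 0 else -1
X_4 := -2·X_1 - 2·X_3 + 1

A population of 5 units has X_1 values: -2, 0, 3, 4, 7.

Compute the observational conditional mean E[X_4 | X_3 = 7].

Observing X_3=7 restricts to units where X_3's equation naturally yields 7: X_1 ∈ {0, 3, 4, 7}. In that subpopulation X_4 = -13, -19, -21, -27, mean -20.

-20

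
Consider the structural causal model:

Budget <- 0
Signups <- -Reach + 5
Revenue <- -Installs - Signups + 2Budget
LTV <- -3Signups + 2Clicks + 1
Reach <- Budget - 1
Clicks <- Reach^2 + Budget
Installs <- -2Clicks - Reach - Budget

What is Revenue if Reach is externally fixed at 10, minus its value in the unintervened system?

Under do(Reach=10), the mechanism Reach <- Budget - 1 is discarded; Reach is fixed at 10.
Clicks = Reach^2 + Budget  [with Reach=10, Budget=0]  = 100
Installs = -2Clicks - Reach - Budget  [with Clicks=100, Reach=10, Budget=0]  = -210
Signups = -Reach + 5  [with Reach=10]  = -5
Revenue = -Installs - Signups + 2Budget  [with Installs=-210, Signups=-5, Budget=0]  = 215
Without intervention: Reach = Budget - 1  [with Budget=0]  = -1; Clicks = Reach^2 + Budget  [with Reach=-1, Budget=0]  = 1; Installs = -2Clicks - Reach - Budget  [with Clicks=1, Reach=-1, Budget=0]  = -1; Signups = -Reach + 5  [with Reach=-1]  = 6; Revenue = -Installs - Signups + 2Budget  [with Installs=-1, Signups=6, Budget=0]  = -5.
Change = 215 − (-5) = 220.

220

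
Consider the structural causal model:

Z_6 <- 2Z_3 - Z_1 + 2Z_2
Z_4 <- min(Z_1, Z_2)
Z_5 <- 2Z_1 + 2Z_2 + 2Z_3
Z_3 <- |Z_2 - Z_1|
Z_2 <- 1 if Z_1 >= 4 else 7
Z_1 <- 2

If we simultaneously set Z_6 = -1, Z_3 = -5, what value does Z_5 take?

Under do(Z_6 = -1, Z_3 = -5), each intervened variable's structural equation is replaced by its fixed value.
Z_2 = 1 if Z_1 >= 4 else 7  [with Z_1=2]  = 7
Z_5 = 2Z_1 + 2Z_2 + 2Z_3  [with Z_1=2, Z_2=7, Z_3=-5]  = 8

8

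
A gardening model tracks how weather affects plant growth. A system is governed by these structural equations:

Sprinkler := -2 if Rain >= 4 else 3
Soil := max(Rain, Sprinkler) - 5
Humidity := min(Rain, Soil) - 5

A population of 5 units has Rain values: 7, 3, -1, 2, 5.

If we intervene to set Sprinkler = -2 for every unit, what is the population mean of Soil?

-1.8

Every unit gets Sprinkler=-2 under the intervention. Soil values become 2, -2, -6, -3, 0; E[Soil|do(Sprinkler=-2)] = -1.8.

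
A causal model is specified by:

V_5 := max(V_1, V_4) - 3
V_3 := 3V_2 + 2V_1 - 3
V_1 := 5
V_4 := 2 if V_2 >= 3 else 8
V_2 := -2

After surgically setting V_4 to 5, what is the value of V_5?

2

Intervening sets V_4 = 5 and removes its equation (V_4 := 2 if V_2 >= 3 else 8).
V_5 = max(V_1, V_4) - 3  [with V_1=5, V_4=5]  = 2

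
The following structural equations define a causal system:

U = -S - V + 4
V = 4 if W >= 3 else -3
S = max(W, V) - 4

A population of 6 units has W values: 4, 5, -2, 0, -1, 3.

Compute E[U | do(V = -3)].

Every unit gets V=-3 under the intervention. U values become 7, 6, 13, 11, 12, 8; E[U|do(V=-3)] = 9.5.

9.5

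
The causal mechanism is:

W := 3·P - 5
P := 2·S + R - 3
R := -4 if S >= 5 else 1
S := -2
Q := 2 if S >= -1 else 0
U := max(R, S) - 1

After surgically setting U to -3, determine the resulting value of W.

-23

Intervening sets U = -3 and removes its equation (U := max(R, S) - 1).
No directed path runs from U to W, so W keeps its natural value.
R = -4 if S >= 5 else 1  [with S=-2]  = 1
P = 2·S + R - 3  [with S=-2, R=1]  = -6
W = 3·P - 5  [with P=-6]  = -23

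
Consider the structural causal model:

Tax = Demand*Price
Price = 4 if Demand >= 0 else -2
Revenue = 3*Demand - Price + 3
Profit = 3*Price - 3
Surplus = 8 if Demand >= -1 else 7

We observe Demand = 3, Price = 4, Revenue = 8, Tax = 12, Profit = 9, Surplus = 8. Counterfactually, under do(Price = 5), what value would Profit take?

12

do(Price=5) replaces the equation Price = 4 if Demand >= 0 else -2 with the constant Price = 5.
Profit = 3*Price - 3  [with Price=5]  = 12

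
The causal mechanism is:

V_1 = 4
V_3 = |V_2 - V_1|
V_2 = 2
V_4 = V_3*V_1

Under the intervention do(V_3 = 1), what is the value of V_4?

4

The intervention breaks the incoming arrows to V_3: V_3 = |V_2 - V_1| no longer applies, and V_3 = 1.
V_4 = V_3*V_1  [with V_3=1, V_1=4]  = 4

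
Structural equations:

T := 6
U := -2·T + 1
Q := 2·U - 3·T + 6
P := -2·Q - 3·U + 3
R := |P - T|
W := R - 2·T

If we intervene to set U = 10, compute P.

Under do(U=10), the mechanism U := -2·T + 1 is discarded; U is fixed at 10.
Q = 2·U - 3·T + 6  [with U=10, T=6]  = 8
P = -2·Q - 3·U + 3  [with Q=8, U=10]  = -43

-43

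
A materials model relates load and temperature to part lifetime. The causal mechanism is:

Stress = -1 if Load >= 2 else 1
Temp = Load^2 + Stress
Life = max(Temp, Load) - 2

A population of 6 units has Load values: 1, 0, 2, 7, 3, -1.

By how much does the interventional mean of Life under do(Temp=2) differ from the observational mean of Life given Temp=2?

1

do(Temp=2) breaks Temp's dependence on Load. With Temp=2 fixed, Life across the units is 0, 0, 0, 5, 1, 0, mean 1.
Conditioning on Temp=2 selects the 2 unit(s) with Load ∈ {1, -1}. Their Life values: 0, 0. Mean = 0.
Difference = 1 − 0 = 1.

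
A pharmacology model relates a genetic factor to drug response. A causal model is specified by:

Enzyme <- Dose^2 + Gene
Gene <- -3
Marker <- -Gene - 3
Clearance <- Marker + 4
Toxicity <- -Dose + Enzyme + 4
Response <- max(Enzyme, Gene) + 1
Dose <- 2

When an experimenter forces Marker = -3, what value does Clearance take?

The intervention breaks the incoming arrows to Marker: Marker <- -Gene - 3 no longer applies, and Marker = -3.
Clearance = Marker + 4  [with Marker=-3]  = 1

1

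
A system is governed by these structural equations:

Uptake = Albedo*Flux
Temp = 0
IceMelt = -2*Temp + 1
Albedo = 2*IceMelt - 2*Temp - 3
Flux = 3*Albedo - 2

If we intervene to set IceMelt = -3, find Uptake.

do(IceMelt=-3) replaces the equation IceMelt = -2*Temp + 1 with the constant IceMelt = -3.
Albedo = 2*IceMelt - 2*Temp - 3  [with IceMelt=-3, Temp=0]  = -9
Flux = 3*Albedo - 2  [with Albedo=-9]  = -29
Uptake = Albedo*Flux  [with Albedo=-9, Flux=-29]  = 261

261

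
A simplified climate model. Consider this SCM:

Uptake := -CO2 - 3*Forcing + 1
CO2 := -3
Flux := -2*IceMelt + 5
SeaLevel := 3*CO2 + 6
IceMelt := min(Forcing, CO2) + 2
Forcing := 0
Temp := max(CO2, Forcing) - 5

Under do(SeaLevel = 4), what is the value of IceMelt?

The intervention breaks the incoming arrows to SeaLevel: SeaLevel := 3*CO2 + 6 no longer applies, and SeaLevel = 4.
Since IceMelt is not a descendant of the intervened variable, it is unaffected.
IceMelt = min(Forcing, CO2) + 2  [with Forcing=0, CO2=-3]  = -1

-1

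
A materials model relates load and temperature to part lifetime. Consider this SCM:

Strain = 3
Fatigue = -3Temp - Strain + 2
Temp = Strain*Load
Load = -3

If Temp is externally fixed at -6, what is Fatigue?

17

The intervention breaks the incoming arrows to Temp: Temp = Strain*Load no longer applies, and Temp = -6.
Fatigue = -3Temp - Strain + 2  [with Temp=-6, Strain=3]  = 17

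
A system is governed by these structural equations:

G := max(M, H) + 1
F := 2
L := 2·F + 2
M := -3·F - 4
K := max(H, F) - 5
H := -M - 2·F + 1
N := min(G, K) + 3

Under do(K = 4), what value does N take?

Intervening sets K = 4 and removes its equation (K := max(H, F) - 5).
M = -3·F - 4  [with F=2]  = -10
H = -M - 2·F + 1  [with M=-10, F=2]  = 7
G = max(M, H) + 1  [with M=-10, H=7]  = 8
N = min(G, K) + 3  [with G=8, K=4]  = 7

7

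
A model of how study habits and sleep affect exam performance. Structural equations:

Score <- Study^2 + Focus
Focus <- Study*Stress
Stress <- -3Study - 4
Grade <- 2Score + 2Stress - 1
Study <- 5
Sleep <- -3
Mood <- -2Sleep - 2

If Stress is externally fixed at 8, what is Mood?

4

The intervention breaks the incoming arrows to Stress: Stress <- -3Study - 4 no longer applies, and Stress = 8.
No directed path runs from Stress to Mood, so Mood keeps its natural value.
Mood = -2Sleep - 2  [with Sleep=-3]  = 4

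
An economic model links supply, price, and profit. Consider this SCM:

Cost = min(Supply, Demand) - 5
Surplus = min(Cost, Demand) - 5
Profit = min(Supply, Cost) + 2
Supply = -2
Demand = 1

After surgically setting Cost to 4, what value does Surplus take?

-4

do(Cost=4) replaces the equation Cost = min(Supply, Demand) - 5 with the constant Cost = 4.
Surplus = min(Cost, Demand) - 5  [with Cost=4, Demand=1]  = -4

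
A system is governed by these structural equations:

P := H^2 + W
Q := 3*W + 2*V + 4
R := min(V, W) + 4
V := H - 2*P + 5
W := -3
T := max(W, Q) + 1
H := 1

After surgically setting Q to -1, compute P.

-2

do(Q=-1) replaces the equation Q := 3*W + 2*V + 4 with the constant Q = -1.
P is not downstream of the intervention, so its value is determined by the original equations.
P = H^2 + W  [with H=1, W=-3]  = -2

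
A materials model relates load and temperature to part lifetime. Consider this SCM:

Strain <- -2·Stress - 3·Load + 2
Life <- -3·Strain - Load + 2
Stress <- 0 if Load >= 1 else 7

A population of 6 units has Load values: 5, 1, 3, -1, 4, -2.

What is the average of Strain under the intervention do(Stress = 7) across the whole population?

-17

Every unit gets Stress=7 under the intervention. Strain values become -27, -15, -21, -9, -24, -6; E[Strain|do(Stress=7)] = -17.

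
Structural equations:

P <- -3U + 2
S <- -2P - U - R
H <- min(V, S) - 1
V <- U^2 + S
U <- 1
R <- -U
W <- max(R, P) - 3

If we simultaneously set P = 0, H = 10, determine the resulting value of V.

1

Setting P = 0, H = 10 by intervention discards those variables' equations.
R = -U  [with U=1]  = -1
S = -2P - U - R  [with P=0, U=1, R=-1]  = 0
V = U^2 + S  [with U=1, S=0]  = 1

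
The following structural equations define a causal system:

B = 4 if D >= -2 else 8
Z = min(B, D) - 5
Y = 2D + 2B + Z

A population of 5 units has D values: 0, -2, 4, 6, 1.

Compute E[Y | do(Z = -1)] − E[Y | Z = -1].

-6.4

Every unit gets Z=-1 under the intervention. Y values become 7, 3, 15, 19, 9; E[Y|do(Z=-1)] = 10.6.
Conditioning on Z=-1 selects the 2 unit(s) with D ∈ {4, 6}. Their Y values: 15, 19. Mean = 17.
Difference = 10.6 − 17 = -6.4.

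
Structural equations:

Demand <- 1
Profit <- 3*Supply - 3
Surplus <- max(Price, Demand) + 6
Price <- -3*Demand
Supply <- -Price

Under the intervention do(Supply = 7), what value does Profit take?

The intervention breaks the incoming arrows to Supply: Supply <- -Price no longer applies, and Supply = 7.
Profit = 3*Supply - 3  [with Supply=7]  = 18

18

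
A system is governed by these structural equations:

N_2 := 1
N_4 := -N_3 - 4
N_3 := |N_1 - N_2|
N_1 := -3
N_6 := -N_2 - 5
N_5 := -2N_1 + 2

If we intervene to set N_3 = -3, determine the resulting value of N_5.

do(N_3=-3) replaces the equation N_3 := |N_1 - N_2| with the constant N_3 = -3.
N_5 is not downstream of the intervention, so its value is determined by the original equations.
N_5 = -2N_1 + 2  [with N_1=-3]  = 8

8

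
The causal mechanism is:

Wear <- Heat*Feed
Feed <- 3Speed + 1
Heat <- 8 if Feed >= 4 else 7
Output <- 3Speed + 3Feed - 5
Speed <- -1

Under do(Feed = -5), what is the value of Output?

do(Feed=-5) replaces the equation Feed <- 3Speed + 1 with the constant Feed = -5.
Output = 3Speed + 3Feed - 5  [with Speed=-1, Feed=-5]  = -23

-23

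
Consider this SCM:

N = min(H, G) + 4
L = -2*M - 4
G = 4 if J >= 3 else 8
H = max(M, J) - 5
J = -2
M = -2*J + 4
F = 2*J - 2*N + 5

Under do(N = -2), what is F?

5

The intervention breaks the incoming arrows to N: N = min(H, G) + 4 no longer applies, and N = -2.
F = 2*J - 2*N + 5  [with J=-2, N=-2]  = 5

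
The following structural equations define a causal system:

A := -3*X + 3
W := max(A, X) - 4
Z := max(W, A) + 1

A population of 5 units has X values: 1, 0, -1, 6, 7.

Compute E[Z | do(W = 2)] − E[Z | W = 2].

-1

Under do(W=2), W's equation is replaced by W=2 for every unit. Per-unit Z: 3, 4, 7, 3, 3. Mean = 4.
Observing W=2 restricts to units where W's equation naturally yields 2: X ∈ {-1, 6}. In that subpopulation Z = 7, 3, mean 5.
Difference = 4 − 5 = -1.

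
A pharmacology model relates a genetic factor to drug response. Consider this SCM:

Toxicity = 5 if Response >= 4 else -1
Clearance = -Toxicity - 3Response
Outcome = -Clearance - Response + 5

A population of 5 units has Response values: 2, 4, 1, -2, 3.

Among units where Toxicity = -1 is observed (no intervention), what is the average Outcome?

E[Outcome|Toxicity=-1] averages over only the 4 units with Toxicity=-1 (Response = 2, 1, -2, 3): Outcome = 8, 6, 0, 10, mean 6.

6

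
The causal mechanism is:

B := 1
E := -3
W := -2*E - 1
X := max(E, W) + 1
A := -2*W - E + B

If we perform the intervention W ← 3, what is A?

do(W=3) replaces the equation W := -2*E - 1 with the constant W = 3.
A = -2*W - E + B  [with W=3, E=-3, B=1]  = -2

-2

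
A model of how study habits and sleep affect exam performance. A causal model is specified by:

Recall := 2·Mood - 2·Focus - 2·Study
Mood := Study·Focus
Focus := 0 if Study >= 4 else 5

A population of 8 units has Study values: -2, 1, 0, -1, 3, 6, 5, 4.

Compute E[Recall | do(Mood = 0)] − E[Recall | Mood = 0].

Under do(Mood=0), Mood's equation is replaced by Mood=0 for every unit. Per-unit Recall: -6, -12, -10, -8, -16, -12, -10, -8. Mean = -10.25.
Conditioning on Mood=0 selects the 4 unit(s) with Study ∈ {0, 6, 5, 4}. Their Recall values: -10, -12, -10, -8. Mean = -10.
Difference = -10.25 − (-10) = -0.25.

-0.25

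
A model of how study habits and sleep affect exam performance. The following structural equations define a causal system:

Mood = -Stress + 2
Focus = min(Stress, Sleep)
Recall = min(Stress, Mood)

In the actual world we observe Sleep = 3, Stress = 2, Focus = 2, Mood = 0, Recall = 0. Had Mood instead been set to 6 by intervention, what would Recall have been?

2

Intervening sets Mood = 6 and removes its equation (Mood = -Stress + 2).
Recall = min(Stress, Mood)  [with Stress=2, Mood=6]  = 2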